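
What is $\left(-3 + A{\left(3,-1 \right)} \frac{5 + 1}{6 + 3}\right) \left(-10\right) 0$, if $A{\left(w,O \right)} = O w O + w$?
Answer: $0$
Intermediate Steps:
$A{\left(w,O \right)} = w + w O^{2}$ ($A{\left(w,O \right)} = w O^{2} + w = w + w O^{2}$)
$\left(-3 + A{\left(3,-1 \right)} \frac{5 + 1}{6 + 3}\right) \left(-10\right) 0 = \left(-3 + 3 \left(1 + \left(-1\right)^{2}\right) \frac{5 + 1}{6 + 3}\right) \left(-10\right) 0 = \left(-3 + 3 \left(1 + 1\right) \frac{6}{9}\right) \left(-10\right) 0 = \left(-3 + 3 \cdot 2 \cdot 6 \cdot \frac{1}{9}\right) \left(-10\right) 0 = \left(-3 + 6 \cdot \frac{2}{3}\right) \left(-10\right) 0 = \left(-3 + 4\right) \left(-10\right) 0 = 1 \left(-10\right) 0 = \left(-10\right) 0 = 0$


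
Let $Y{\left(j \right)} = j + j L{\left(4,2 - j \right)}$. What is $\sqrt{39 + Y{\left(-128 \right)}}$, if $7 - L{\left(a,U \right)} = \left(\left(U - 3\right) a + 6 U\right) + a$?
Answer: $\sqrt{164391} \approx 405.45$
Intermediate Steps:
$L{\left(a,U \right)} = 7 - a - 6 U - a \left(-3 + U\right)$ ($L{\left(a,U \right)} = 7 - \left(\left(\left(U - 3\right) a + 6 U\right) + a\right) = 7 - \left(\left(\left(-3 + U\right) a + 6 U\right) + a\right) = 7 - \left(\left(a \left(-3 + U\right) + 6 U\right) + a\right) = 7 - \left(\left(6 U + a \left(-3 + U\right)\right) + a\right) = 7 - \left(a + 6 U + a \left(-3 + U\right)\right) = 7 - a - 6 U - a \left(-3 + U\right)$)
$Y{\left(j \right)} = j + j \left(-5 + 10 j\right)$ ($Y{\left(j \right)} = j + j \left(7 - 6 \left(2 - j\right) + 2 \cdot 4 - \left(2 - j\right) 4\right) = j + j \left(7 + \left(-12 + 6 j\right) + 8 + \left(-8 + 4 j\right)\right) = j + j \left(-5 + 10 j\right)$)
$\sqrt{39 + Y{\left(-128 \right)}} = \sqrt{39 + 2 \left(-128\right) \left(-2 + 5 \left(-128\right)\right)} = \sqrt{39 + 2 \left(-128\right) \left(-2 - 640\right)} = \sqrt{39 + 2 \left(-128\right) \left(-642\right)} = \sqrt{39 + 164352} = \sqrt{164391}$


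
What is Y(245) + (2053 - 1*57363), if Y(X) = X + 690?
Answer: -54375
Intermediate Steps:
Y(X) = 690 + X
Y(245) + (2053 - 1*57363) = (690 + 245) + (2053 - 1*57363) = 935 + (2053 - 57363) = 935 - 55310 = -54375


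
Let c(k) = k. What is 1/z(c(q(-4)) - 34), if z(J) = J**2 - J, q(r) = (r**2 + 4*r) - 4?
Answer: 1/1482 ≈ 0.00067476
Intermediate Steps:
q(r) = -4 + r**2 + 4*r
1/z(c(q(-4)) - 34) = 1/(((-4 + (-4)**2 + 4*(-4)) - 34)*(-1 + ((-4 + (-4)**2 + 4*(-4)) - 34))) = 1/(((-4 + 16 - 16) - 34)*(-1 + ((-4 + 16 - 16) - 34))) = 1/((-4 - 34)*(-1 + (-4 - 34))) = 1/(-38*(-1 - 38)) = 1/(-38*(-39)) = 1/1482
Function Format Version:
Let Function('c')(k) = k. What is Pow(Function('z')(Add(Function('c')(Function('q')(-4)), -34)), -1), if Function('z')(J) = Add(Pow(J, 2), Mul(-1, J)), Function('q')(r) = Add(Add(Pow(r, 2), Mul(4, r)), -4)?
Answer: Rational(1, 1482) ≈ 0.00067476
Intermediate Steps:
Function('q')(r) = Add(-4, Pow(r, 2), Mul(4, r))
Pow(Function('z')(Add(Function('c')(Function('q')(-4)), -34)), -1) = Pow(Mul(Add(Add(-4, Pow(-4, 2), Mul(4, -4)), -34), Add(-1, Add(Add(-4, Pow(-4, 2), Mul(4, -4)), -34))), -1) = Pow(Mul(Add(Add(-4, 16, -16), -34), Add(-1, Add(Add(-4, 16, -16), -34))), -1) = Pow(Mul(Add(-4, -34), Add(-1, Add(-4, -34))), -1) = Pow(Mul(-38, Add(-1, -38)), -1) = Pow(Mul(-38, -39), -1) = Pow(1482, -1) = Rational(1, 1482)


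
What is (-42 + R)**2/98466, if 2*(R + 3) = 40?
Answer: 625/98466 ≈ 0.0063474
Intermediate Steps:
R = 17 (R = -3 + (1/2)*40 = -3 + 20 = 17)
(-42 + R)**2/98466 = (-42 + 17)**2/98466 = (-25)**2*(1/98466) = 625*(1/98466) = 625/98466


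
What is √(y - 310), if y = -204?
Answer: I*√514 ≈ 22.672*I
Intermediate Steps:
√(y - 310) = √(-204 - 310) = √(-514) = I*√514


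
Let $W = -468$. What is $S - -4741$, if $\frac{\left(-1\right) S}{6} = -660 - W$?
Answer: $5893$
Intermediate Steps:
$S = 1152$ ($S = - 6 \left(-660 - -468\right) = - 6 \left(-660 + 468\right) = \left(-6\right) \left(-192\right) = 1152$)
$S - -4741 = 1152 - -4741 = 1152 + 4741 = 5893$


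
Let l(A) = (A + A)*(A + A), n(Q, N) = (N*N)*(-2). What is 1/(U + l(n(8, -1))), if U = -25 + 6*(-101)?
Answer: -1/615 ≈ -0.0016260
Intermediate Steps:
n(Q, N) = -2*N**2 (n(Q, N) = N**2*(-2) = -2*N**2)
l(A) = 4*A**2 (l(A) = (2*A)*(2*A) = 4*A**2)
U = -631 (U = -25 - 606 = -631)
1/(U + l(n(8, -1))) = 1/(-631 + 4*(-2*(-1)**2)**2) = 1/(-631 + 4*(-2*1)**2) = 1/(-631 + 4*(-2)**2) = 1/(-631 + 4*4) = 1/(-631 + 16) = 1/(-615) = -1/615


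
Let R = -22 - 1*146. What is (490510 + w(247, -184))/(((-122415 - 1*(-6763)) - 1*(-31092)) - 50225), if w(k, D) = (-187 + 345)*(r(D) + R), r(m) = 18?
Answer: -93362/26957 ≈ -3.4634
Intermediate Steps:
R = -168 (R = -22 - 146 = -168)
w(k, D) = -23700 (w(k, D) = (-187 + 345)*(18 - 168) = 158*(-150) = -23700)
(490510 + w(247, -184))/(((-122415 - 1*(-6763)) - 1*(-31092)) - 50225) = (490510 - 23700)/(((-122415 - 1*(-6763)) - 1*(-31092)) - 50225) = 466810/(((-122415 + 6763) + 31092) - 50225) = 466810/((-115652 + 31092) - 50225) = 466810/(-84560 - 50225) = 466810/(-134785) = 466810*(-1/134785) = -93362/26957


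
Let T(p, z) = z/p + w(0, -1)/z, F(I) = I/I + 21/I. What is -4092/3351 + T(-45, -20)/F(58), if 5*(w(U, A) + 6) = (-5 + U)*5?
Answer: -3899693/7941870 ≈ -0.49103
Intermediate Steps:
F(I) = 1 + 21/I
w(U, A) = -11 + U (w(U, A) = -6 + ((-5 + U)*5)/5 = -6 + (-25 + 5*U)/5 = -6 + (-5 + U) = -11 + U)
T(p, z) = -11/z + z/p (T(p, z) = z/p + (-11 + 0)/z = z/p - 11/z = -11/z + z/p)
-4092/3351 + T(-45, -20)/F(58) = -4092/3351 + (-11/(-20) - 20/(-45))/(((21 + 58)/58)) = -4092*1/3351 + (-11*(-1/20) - 20*(-1/45))/(((1/58)*79)) = -1364/1117 + (11/20 + 4/9)/(79/58) = -1364/1117 + (179/180)*(58/79) = -1364/1117 + 5191/7110 = -3899693/7941870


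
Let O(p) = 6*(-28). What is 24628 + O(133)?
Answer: 24460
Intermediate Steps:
O(p) = -168
24628 + O(133) = 24628 - 168 = 24460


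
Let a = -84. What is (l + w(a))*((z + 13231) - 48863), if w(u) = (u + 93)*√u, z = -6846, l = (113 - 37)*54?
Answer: -174329712 - 764604*I*√21 ≈ -1.7433e+8 - 3.5039e+6*I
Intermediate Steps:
l = 4104 (l = 76*54 = 4104)
w(u) = √u*(93 + u) (w(u) = (93 + u)*√u = √u*(93 + u))
(l + w(a))*((z + 13231) - 48863) = (4104 + √(-84)*(93 - 84))*((-6846 + 13231) - 48863) = (4104 + (2*I*√21)*9)*(6385 - 48863) = (4104 + 18*I*√21)*(-42478) = -174329712 - 764604*I*√21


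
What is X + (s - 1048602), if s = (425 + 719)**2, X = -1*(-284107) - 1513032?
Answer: -968791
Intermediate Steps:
X = -1228925 (X = 284107 - 1513032 = -1228925)
s = 1308736 (s = 1144**2 = 1308736)
X + (s - 1048602) = -1228925 + (1308736 - 1048602) = -1228925 + 260134 = -968791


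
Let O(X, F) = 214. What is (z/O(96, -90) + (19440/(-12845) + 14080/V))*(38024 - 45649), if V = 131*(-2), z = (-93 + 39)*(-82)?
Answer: 9489900158750/36009673 ≈ 2.6354e+5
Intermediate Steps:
z = 4428 (z = -54*(-82) = 4428)
V = -262
(z/O(96, -90) + (19440/(-12845) + 14080/V))*(38024 - 45649) = (4428/214 + (19440/(-12845) + 14080/(-262)))*(38024 - 45649) = (4428*(1/214) + (19440*(-1/12845) + 14080*(-1/262)))*(-7625) = (2214/107 + (-3888/2569 - 7040/131))*(-7625) = (2214/107 - 18595088/336539)*(-7625) = -1244577070/36009673*(-7625) = 9489900158750/36009673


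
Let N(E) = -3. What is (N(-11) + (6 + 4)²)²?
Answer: 9409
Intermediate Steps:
(N(-11) + (6 + 4)²)² = (-3 + (6 + 4)²)² = (-3 + 10²)² = (-3 + 100)² = 97² = 9409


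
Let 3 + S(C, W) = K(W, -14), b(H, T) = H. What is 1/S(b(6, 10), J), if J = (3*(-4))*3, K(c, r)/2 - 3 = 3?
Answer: 1/9 ≈ 0.11111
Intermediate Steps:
K(c, r) = 12 (K(c, r) = 6 + 2*3 = 6 + 6 = 12)
J = -36 (J = -12*3 = -36)
S(C, W) = 9 (S(C, W) = -3 + 12 = 9)
1/S(b(6, 10), J) = 1/9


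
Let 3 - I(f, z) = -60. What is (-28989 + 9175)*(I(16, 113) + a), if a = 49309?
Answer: -978256808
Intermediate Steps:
I(f, z) = 63 (I(f, z) = 3 - 1*(-60) = 3 + 60 = 63)
(-28989 + 9175)*(I(16, 113) + a) = (-28989 + 9175)*(63 + 49309) = -19814*49372 = -978256808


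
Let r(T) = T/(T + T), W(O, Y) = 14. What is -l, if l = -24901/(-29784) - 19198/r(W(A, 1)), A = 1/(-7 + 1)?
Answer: 1143561563/29784 ≈ 38395.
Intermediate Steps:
A = -⅙ (A = 1/(-6) = -⅙ ≈ -0.16667)
r(T) = ½ (r(T) = T/((2*T)) = (1/(2*T))*T = ½)
l = -1143561563/29784 (l = -24901/(-29784) - 19198/½ = -24901*(-1/29784) - 19198*2 = 24901/29784 - 38396 = -1143561563/29784 ≈ -38395.)
-l = -1*(-1143561563/29784) = 1143561563/29784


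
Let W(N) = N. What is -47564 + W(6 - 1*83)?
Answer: -47641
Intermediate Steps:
-47564 + W(6 - 1*83) = -47564 + (6 - 1*83) = -47564 + (6 - 83) = -47564 - 77 = -47641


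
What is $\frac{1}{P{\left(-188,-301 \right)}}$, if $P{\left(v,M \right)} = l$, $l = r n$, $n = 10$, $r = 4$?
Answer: $\frac{1}{40} \approx 0.025$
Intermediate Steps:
$l = 40$ ($l = 4 \cdot 10 = 40$)
$P{\left(v,M \right)} = 40$
$\frac{1}{P{\left(-188,-301 \right)}} = \frac{1}{40}$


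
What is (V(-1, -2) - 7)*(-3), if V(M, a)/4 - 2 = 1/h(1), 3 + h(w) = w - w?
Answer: 1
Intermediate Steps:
h(w) = -3 (h(w) = -3 + (w - w) = -3 + 0 = -3)
V(M, a) = 20/3 (V(M, a) = 8 + 4/(-3) = 8 + 4*(-1/3) = 8 - 4/3 = 20/3)
(V(-1, -2) - 7)*(-3) = (20/3 - 7)*(-3) = -1/3*(-3) = 1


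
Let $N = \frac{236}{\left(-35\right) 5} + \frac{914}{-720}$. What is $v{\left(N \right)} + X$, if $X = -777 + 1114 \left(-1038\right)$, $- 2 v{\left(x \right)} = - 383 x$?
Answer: $- \frac{29171780821}{25200} \approx -1.1576 \cdot 10^{6}$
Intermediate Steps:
$N = - \frac{32987}{12600}$ ($N = \frac{236}{-175} + 914 \left(- \frac{1}{720}\right) = 236 \left(- \frac{1}{175}\right) - \frac{457}{360} = - \frac{236}{175} - \frac{457}{360} = - \frac{32987}{12600} \approx -2.618$)
$v{\left(x \right)} = \frac{383 x}{2}$ ($v{\left(x \right)} = - \frac{\left(-383\right) x}{2} = \frac{383 x}{2}$)
$X = -1157109$ ($X = -777 - 1156332 = -1157109$)
$v{\left(N \right)} + X = \frac{383}{2} \left(- \frac{32987}{12600}\right) - 1157109 = - \frac{12634021}{25200} - 1157109 = - \frac{29171780821}{25200}$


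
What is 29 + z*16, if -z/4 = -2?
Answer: 157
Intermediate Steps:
z = 8 (z = -4*(-2) = 8)
29 + z*16 = 29 + 8*16 = 29 + 128 = 157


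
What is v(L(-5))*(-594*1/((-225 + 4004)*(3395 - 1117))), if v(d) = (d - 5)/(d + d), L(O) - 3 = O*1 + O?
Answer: -1782/30129967 ≈ -5.9144e-5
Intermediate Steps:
L(O) = 3 + 2*O (L(O) = 3 + (O*1 + O) = 3 + (O + O) = 3 + 2*O)
v(d) = (-5 + d)/(2*d) (v(d) = (-5 + d)/((2*d)) = (-5 + d)*(1/(2*d)) = (-5 + d)/(2*d))
v(L(-5))*(-594*1/((-225 + 4004)*(3395 - 1117))) = ((-5 + (3 + 2*(-5)))/(2*(3 + 2*(-5))))*(-594*1/((-225 + 4004)*(3395 - 1117))) = ((-5 + (3 - 10))/(2*(3 - 10)))*(-594/(2278*3779)) = ((½)*(-5 - 7)/(-7))*(-594/8608562) = ((½)*(-⅐)*(-12))*(-594*1/8608562) = (6/7)*(-297/4304281) = -1782/30129967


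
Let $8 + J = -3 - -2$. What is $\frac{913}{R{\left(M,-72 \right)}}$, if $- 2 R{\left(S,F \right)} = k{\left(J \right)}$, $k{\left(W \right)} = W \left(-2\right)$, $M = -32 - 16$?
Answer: $- \frac{913}{9} \approx -101.44$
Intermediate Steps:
$M = -48$
$J = -9$ ($J = -8 - 1 = -9$)
$k{\left(W \right)} = - 2 W$
$R{\left(S,F \right)} = -9$ ($R{\left(S,F \right)} = - \frac{\left(-2\right) \left(-9\right)}{2} = \left(- \frac{1}{2}\right) 18 = -9$)
$\frac{913}{R{\left(M,-72 \right)}} = \frac{913}{-9} = 913 \left(- \frac{1}{9}\right) = - \frac{913}{9}$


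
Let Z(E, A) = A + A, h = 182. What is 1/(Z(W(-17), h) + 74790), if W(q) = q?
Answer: 1/75154 ≈ 1.3306e-5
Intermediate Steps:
Z(E, A) = 2*A
1/(Z(W(-17), h) + 74790) = 1/(2*182 + 74790) = 1/(364 + 74790) = 1/75154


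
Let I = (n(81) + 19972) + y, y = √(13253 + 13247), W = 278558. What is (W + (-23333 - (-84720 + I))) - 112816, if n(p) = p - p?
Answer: 207157 - 10*√265 ≈ 2.0699e+5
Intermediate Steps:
n(p) = 0
y = 10*√265 (y = √26500 = 10*√265 ≈ 162.79)
I = 19972 + 10*√265 (I = (0 + 19972) + 10*√265 = 19972 + 10*√265 ≈ 20135.)
(W + (-23333 - (-84720 + I))) - 112816 = (278558 + (-23333 - (-84720 + (19972 + 10*√265)))) - 112816 = (278558 + (-23333 - (-64748 + 10*√265))) - 112816 = (278558 + (-23333 + (64748 - 10*√265))) - 112816 = (278558 + (41415 - 10*√265)) - 112816 = (319973 - 10*√265) - 112816 = 207157 - 10*√265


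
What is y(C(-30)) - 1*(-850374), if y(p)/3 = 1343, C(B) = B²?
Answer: 854403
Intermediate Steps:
y(p) = 4029 (y(p) = 3*1343 = 4029)
y(C(-30)) - 1*(-850374) = 4029 - 1*(-850374) = 4029 + 850374 = 854403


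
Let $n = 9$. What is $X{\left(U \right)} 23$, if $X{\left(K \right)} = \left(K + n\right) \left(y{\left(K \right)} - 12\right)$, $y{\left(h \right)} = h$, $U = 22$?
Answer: $7130$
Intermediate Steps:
$X{\left(K \right)} = \left(-12 + K\right) \left(9 + K\right)$ ($X{\left(K \right)} = \left(K + 9\right) \left(K - 12\right) = \left(9 + K\right) \left(-12 + K\right) = \left(-12 + K\right) \left(9 + K\right)$)
$X{\left(U \right)} 23 = \left(-108 + 22^{2} - 66\right) 23 = \left(-108 + 484 - 66\right) 23 = 310 \cdot 23 = 7130$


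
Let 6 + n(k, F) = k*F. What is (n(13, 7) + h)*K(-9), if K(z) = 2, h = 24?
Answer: 218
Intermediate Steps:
n(k, F) = -6 + F*k (n(k, F) = -6 + k*F = -6 + F*k)
(n(13, 7) + h)*K(-9) = ((-6 + 7*13) + 24)*2 = ((-6 + 91) + 24)*2 = (85 + 24)*2 = 109*2 = 218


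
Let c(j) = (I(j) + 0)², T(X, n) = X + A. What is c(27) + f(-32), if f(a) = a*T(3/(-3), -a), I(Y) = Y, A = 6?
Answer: 569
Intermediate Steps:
T(X, n) = 6 + X (T(X, n) = X + 6 = 6 + X)
c(j) = j² (c(j) = (j + 0)² = j²)
f(a) = 5*a (f(a) = a*(6 + 3/(-3)) = a*(6 + 3*(-⅓)) = a*(6 - 1) = a*5 = 5*a)
c(27) + f(-32) = 27² + 5*(-32) = 729 - 160 = 569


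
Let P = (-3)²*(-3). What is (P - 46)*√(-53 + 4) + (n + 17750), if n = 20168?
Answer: 37918 - 511*I ≈ 37918.0 - 511.0*I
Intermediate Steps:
P = -27 (P = 9*(-3) = -27)
(P - 46)*√(-53 + 4) + (n + 17750) = (-27 - 46)*√(-53 + 4) + (20168 + 17750) = -511*I + 37918 = 37918 - 511*I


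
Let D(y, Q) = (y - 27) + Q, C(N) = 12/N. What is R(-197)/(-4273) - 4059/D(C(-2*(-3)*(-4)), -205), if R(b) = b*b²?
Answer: 1196595553/662315 ≈ 1806.7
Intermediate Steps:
R(b) = b³
D(y, Q) = -27 + Q + y (D(y, Q) = (-27 + y) + Q = -27 + Q + y)
R(-197)/(-4273) - 4059/D(C(-2*(-3)*(-4)), -205) = (-197)³/(-4273) - 4059/(-27 - 205 + 12/((-2*(-3)*(-4)))) = -7645373*(-1/4273) - 4059/(-27 - 205 + 12/((6*(-4)))) = 7645373/4273 - 4059/(-27 - 205 + 12/(-24)) = 7645373/4273 - 4059/(-27 - 205 + 12*(-1/24)) = 7645373/4273 - 4059/(-27 - 205 - ½) = 7645373/4273 - 4059/(-465/2) = 7645373/4273 - 4059*(-2/465) = 7645373/4273 + 2706/155 = 1196595553/662315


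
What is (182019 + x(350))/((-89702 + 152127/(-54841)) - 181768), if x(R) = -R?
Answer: -9962909629/14887838397 ≈ -0.66920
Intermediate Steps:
(182019 + x(350))/((-89702 + 152127/(-54841)) - 181768) = (182019 - 1*350)/((-89702 + 152127/(-54841)) - 181768) = (182019 - 350)/((-89702 + 152127*(-1/54841)) - 181768) = 181669/((-89702 - 152127/54841) - 181768) = 181669/(-4919499509/54841 - 181768) = 181669/(-14887838397/54841) = 181669*(-54841/14887838397) = -9962909629/14887838397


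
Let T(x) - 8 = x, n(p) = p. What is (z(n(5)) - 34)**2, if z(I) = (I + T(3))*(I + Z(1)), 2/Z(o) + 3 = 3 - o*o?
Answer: 196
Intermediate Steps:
T(x) = 8 + x
Z(o) = -2/o**2 (Z(o) = 2/(-3 + (3 - o*o)) = 2/(-3 + (3 - o**2)) = 2/((-o**2)) = 2*(-1/o**2) = -2/o**2)
z(I) = (-2 + I)*(11 + I) (z(I) = (I + (8 + 3))*(I - 2/1**2) = (I + 11)*(I - 2*1) = (11 + I)*(I - 2) = (11 + I)*(-2 + I) = (-2 + I)*(11 + I))
(z(n(5)) - 34)**2 = ((-22 + 5**2 + 9*5) - 34)**2 = ((-22 + 25 + 45) - 34)**2 = (48 - 34)**2 = 14**2 = 196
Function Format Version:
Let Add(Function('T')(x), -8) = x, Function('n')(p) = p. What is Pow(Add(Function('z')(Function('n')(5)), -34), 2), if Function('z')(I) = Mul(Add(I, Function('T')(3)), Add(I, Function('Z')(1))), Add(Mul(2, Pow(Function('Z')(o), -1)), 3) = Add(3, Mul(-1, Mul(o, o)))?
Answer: 196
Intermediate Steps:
Function('T')(x) = Add(8, x)
Function('Z')(o) = Mul(-2, Pow(o, -2)) (Function('Z')(o) = Mul(2, Pow(Add(-3, Add(3, Mul(-1, Mul(o, o)))), -1)) = Mul(2, Pow(Add(-3, Add(3, Mul(-1, Pow(o, 2)))), -1)) = Mul(2, Pow(Mul(-1, Pow(o, 2)), -1)) = Mul(2, Mul(-1, Pow(o, -2))) = Mul(-2, Pow(o, -2)))
Function('z')(I) = Mul(Add(-2, I), Add(11, I)) (Function('z')(I) = Mul(Add(I, Add(8, 3)), Add(I, Mul(-2, Pow(1, -2)))) = Mul(Add(I, 11), Add(I, Mul(-2, 1))) = Mul(Add(11, I), Add(I, -2)) = Mul(Add(11, I), Add(-2, I)) = Mul(Add(-2, I), Add(11, I)))
Pow(Add(Function('z')(Function('n')(5)), -34), 2) = Pow(Add(Add(-22, Pow(5, 2), Mul(9, 5)), -34), 2) = Pow(Add(Add(-22, 25, 45), -34), 2) = Pow(Add(48, -34), 2) = Pow(14, 2) = 196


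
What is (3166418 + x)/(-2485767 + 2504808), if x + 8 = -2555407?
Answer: 611003/19041 ≈ 32.089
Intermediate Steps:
x = -2555415 (x = -8 - 2555407 = -2555415)
(3166418 + x)/(-2485767 + 2504808) = (3166418 - 2555415)/(-2485767 + 2504808) = 611003/19041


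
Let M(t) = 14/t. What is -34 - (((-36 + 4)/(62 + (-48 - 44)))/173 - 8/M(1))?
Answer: -607342/18165 ≈ -33.435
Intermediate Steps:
-34 - (((-36 + 4)/(62 + (-48 - 44)))/173 - 8/M(1)) = -34 - (((-36 + 4)/(62 + (-48 - 44)))/173 - 8/(14/1)) = -34 - (-32/(62 - 92)*(1/173) - 8/(14*1)) = -34 - (-32/(-30)*(1/173) - 8/14) = -34 - (-32*(-1/30)*(1/173) - 8*1/14) = -34 - ((16/15)*(1/173) - 4/7) = -34 - (16/2595 - 4/7) = -34 - 1*(-10268/18165) = -34 + 10268/18165 = -607342/18165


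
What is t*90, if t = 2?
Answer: 180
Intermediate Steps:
t*90 = 2*90 = 180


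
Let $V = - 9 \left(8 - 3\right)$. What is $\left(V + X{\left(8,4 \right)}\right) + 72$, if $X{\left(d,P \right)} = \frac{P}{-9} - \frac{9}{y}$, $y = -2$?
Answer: $\frac{559}{18} \approx 31.056$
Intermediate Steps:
$V = -45$ ($V = \left(-9\right) 5 = -45$)
$X{\left(d,P \right)} = \frac{9}{2} - \frac{P}{9}$ ($X{\left(d,P \right)} = \frac{P}{-9} - \frac{9}{-2} = P \left(- \frac{1}{9}\right) - - \frac{9}{2} = - \frac{P}{9} + \frac{9}{2} = \frac{9}{2} - \frac{P}{9}$)
$\left(V + X{\left(8,4 \right)}\right) + 72 = \left(-45 + \left(\frac{9}{2} - \frac{4}{9}\right)\right) + 72 = \left(-45 + \frac{73}{18}\right) + 72 = - \frac{737}{18} + 72 = \frac{559}{18}$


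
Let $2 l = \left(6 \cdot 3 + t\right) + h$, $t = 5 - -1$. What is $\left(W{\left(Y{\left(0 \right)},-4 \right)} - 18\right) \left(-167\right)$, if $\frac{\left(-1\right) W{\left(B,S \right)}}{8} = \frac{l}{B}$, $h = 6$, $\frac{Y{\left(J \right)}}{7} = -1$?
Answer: $\frac{1002}{7} \approx 143.14$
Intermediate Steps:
$Y{\left(J \right)} = -7$ ($Y{\left(J \right)} = 7 \left(-1\right) = -7$)
$t = 6$ ($t = 5 + 1 = 6$)
$l = 15$ ($l = \frac{\left(6 \cdot 3 + 6\right) + 6}{2} = \frac{\left(18 + 6\right) + 6}{2} = \frac{24 + 6}{2} = \frac{1}{2} \cdot 30 = 15$)
$W{\left(B,S \right)} = - \frac{120}{B}$ ($W{\left(B,S \right)} = - 8 \frac{1}{B} 15 = - 8 \frac{15}{B} = - \frac{120}{B}$)
$\left(W{\left(Y{\left(0 \right)},-4 \right)} - 18\right) \left(-167\right) = \left(- \frac{120}{-7} - 18\right) \left(-167\right) = \left(\left(-120\right) \left(- \frac{1}{7}\right) - 18\right) \left(-167\right) = \left(\frac{120}{7} - 18\right) \left(-167\right) = \left(- \frac{6}{7}\right) \left(-167\right) = \frac{1002}{7}$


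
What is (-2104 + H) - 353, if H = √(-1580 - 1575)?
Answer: -2457 + I*√3155 ≈ -2457.0 + 56.169*I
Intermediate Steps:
H = I*√3155 (H = √(-3155) = I*√3155 ≈ 56.169*I)
(-2104 + H) - 353 = (-2104 + I*√3155) - 353 = -2457 + I*√3155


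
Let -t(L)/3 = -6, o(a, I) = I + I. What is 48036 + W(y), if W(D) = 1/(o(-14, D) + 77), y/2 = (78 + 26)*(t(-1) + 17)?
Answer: 703102933/14637 ≈ 48036.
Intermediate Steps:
o(a, I) = 2*I
t(L) = 18 (t(L) = -3*(-6) = 18)
y = 7280 (y = 2*((78 + 26)*(18 + 17)) = 2*(104*35) = 2*3640 = 7280)
W(D) = 1/(77 + 2*D) (W(D) = 1/(2*D + 77) = 1/(77 + 2*D))
48036 + W(y) = 48036 + 1/(77 + 2*7280) = 48036 + 1/(77 + 14560) = 48036 + 1/14637 = 703102933/14637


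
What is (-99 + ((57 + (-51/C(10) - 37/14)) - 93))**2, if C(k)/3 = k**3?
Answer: 928561577161/49000000 ≈ 18950.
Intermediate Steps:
C(k) = 3*k**3
(-99 + ((57 + (-51/C(10) - 37/14)) - 93))**2 = (-99 + ((57 + (-51/(3*10**3) - 37/14)) - 93))**2 = (-99 + ((57 + (-51/(3*1000) - 37*1/14)) - 93))**2 = (-99 + ((57 + (-51/3000 - 37/14)) - 93))**2 = (-99 + ((57 + (-51*1/3000 - 37/14)) - 93))**2 = (-99 + ((57 + (-17/1000 - 37/14)) - 93))**2 = (-99 + ((57 - 18619/7000) - 93))**2 = (-99 + (380381/7000 - 93))**2 = (-99 - 270619/7000)**2 = (-963619/7000)**2 = 928561577161/49000000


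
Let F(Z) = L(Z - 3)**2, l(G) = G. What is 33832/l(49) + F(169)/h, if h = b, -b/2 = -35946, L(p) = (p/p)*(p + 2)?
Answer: 67600920/97853 ≈ 690.84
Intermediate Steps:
L(p) = 2 + p (L(p) = 1*(2 + p) = 2 + p)
b = 71892 (b = -2*(-35946) = 71892)
h = 71892
F(Z) = (-1 + Z)**2 (F(Z) = (2 + (Z - 3))**2 = (2 + (-3 + Z))**2 = (-1 + Z)**2)
33832/l(49) + F(169)/h = 33832/49 + (-1 + 169)**2/71892 = 33832*(1/49) + 168**2*(1/71892) = 33832/49 + 28224*(1/71892) = 33832/49 + 784/1997 = 67600920/97853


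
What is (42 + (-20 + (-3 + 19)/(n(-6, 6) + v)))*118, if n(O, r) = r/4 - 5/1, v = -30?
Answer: 170156/67 ≈ 2539.6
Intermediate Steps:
n(O, r) = -5 + r/4 (n(O, r) = r*(¼) - 5*1 = r/4 - 5 = -5 + r/4)
(42 + (-20 + (-3 + 19)/(n(-6, 6) + v)))*118 = (42 + (-20 + (-3 + 19)/((-5 + (¼)*6) - 30)))*118 = (42 + (-20 + 16/((-5 + 3/2) - 30)))*118 = (42 + (-20 + 16/(-7/2 - 30)))*118 = (42 + (-20 + 16/(-67/2)))*118 = (42 + (-20 + 16*(-2/67)))*118 = (42 + (-20 - 32/67))*118 = (42 - 1372/67)*118 = (1442/67)*118 = 170156/67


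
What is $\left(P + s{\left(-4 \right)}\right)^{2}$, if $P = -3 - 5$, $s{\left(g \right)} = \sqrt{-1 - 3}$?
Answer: $60 - 32 i \approx 60.0 - 32.0 i$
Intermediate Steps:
$s{\left(g \right)} = 2 i$ ($s{\left(g \right)} = \sqrt{-4} = 2 i$)
$P = -8$
$\left(P + s{\left(-4 \right)}\right)^{2} = \left(-8 + 2 i\right)^{2}$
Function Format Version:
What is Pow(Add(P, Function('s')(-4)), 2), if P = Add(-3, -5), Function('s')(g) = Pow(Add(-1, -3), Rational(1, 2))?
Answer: Add(60, Mul(-32, I)) ≈ Add(60.000, Mul(-32.000, I))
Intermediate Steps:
Function('s')(g) = Mul(2, I) (Function('s')(g) = Pow(-4, Rational(1, 2)) = Mul(2, I))
P = -8
Pow(Add(P, Function('s')(-4)), 2) = Pow(Add(-8, Mul(2, I)), 2)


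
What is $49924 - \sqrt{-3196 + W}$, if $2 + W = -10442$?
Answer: $49924 - 2 i \sqrt{3410} \approx 49924.0 - 116.79 i$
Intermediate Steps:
$W = -10444$ ($W = -2 - 10442 = -10444$)
$49924 - \sqrt{-3196 + W} = 49924 - \sqrt{-3196 - 10444} = 49924 - \sqrt{-13640} = 49924 - 2 i \sqrt{3410}$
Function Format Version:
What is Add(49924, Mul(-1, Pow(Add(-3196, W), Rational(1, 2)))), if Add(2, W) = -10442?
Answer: Add(49924, Mul(-2, I, Pow(3410, Rational(1, 2)))) ≈ Add(49924., Mul(-116.79, I))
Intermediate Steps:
W = -10444 (W = Add(-2, -10442) = -10444)
Add(49924, Mul(-1, Pow(Add(-3196, W), Rational(1, 2)))) = Add(49924, Mul(-1, Pow(Add(-3196, -10444), Rational(1, 2)))) = Add(49924, Mul(-1, Pow(-13640, Rational(1, 2)))) = Add(49924, Mul(-1, Mul(2, I, Pow(3410, Rational(1, 2))))) = Add(49924, Mul(-2, I, Pow(3410, Rational(1, 2))))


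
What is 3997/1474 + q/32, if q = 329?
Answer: 306425/23584 ≈ 12.993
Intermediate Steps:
3997/1474 + q/32 = 3997/1474 + 329/32 = 306425/23584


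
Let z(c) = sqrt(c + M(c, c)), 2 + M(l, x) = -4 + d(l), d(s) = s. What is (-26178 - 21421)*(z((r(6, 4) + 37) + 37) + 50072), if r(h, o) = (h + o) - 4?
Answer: -2383377128 - 47599*sqrt(154) ≈ -2.3840e+9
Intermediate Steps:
r(h, o) = -4 + h + o
M(l, x) = -6 + l (M(l, x) = -2 + (-4 + l) = -6 + l)
z(c) = sqrt(-6 + 2*c) (z(c) = sqrt(c + (-6 + c)) = sqrt(-6 + 2*c))
(-26178 - 21421)*(z((r(6, 4) + 37) + 37) + 50072) = (-26178 - 21421)*(sqrt(-6 + 2*(((-4 + 6 + 4) + 37) + 37)) + 50072) = -47599*(sqrt(-6 + 2*((6 + 37) + 37)) + 50072) = -47599*(sqrt(-6 + 2*(43 + 37)) + 50072) = -47599*(sqrt(-6 + 2*80) + 50072) = -47599*(sqrt(-6 + 160) + 50072) = -47599*(sqrt(154) + 50072) = -47599*(50072 + sqrt(154)) = -2383377128 - 47599*sqrt(154)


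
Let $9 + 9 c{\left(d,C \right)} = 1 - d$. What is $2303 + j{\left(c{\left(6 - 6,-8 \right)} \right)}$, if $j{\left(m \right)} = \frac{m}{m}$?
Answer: $2304$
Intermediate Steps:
$c{\left(d,C \right)} = - \frac{8}{9} - \frac{d}{9}$ ($c{\left(d,C \right)} = -1 + \frac{1 - d}{9} = -1 - \left(- \frac{1}{9} + \frac{d}{9}\right) = - \frac{8}{9} - \frac{d}{9}$)
$j{\left(m \right)} = 1$
$2303 + j{\left(c{\left(6 - 6,-8 \right)} \right)} = 2303 + 1 = 2304$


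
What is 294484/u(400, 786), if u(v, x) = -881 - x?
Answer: -294484/1667 ≈ -176.66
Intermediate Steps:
294484/u(400, 786) = 294484/(-881 - 1*786) = 294484/(-881 - 786) = 294484/(-1667) = 294484*(-1/1667) = -294484/1667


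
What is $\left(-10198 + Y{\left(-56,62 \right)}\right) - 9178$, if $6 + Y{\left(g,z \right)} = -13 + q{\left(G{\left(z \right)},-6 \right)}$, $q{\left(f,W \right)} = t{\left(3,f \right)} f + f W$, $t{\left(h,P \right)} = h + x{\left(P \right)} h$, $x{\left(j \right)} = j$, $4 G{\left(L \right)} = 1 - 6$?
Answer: $- \frac{310185}{16} \approx -19387.0$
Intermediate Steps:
$G{\left(L \right)} = - \frac{5}{4}$ ($G{\left(L \right)} = \frac{1 - 6}{4} = \frac{1}{4} \left(-5\right) = - \frac{5}{4}$)
$t{\left(h,P \right)} = h + P h$
$q{\left(f,W \right)} = W f + f \left(3 + 3 f\right)$ ($q{\left(f,W \right)} = 3 \left(1 + f\right) f + f W = \left(3 + 3 f\right) f + W f = f \left(3 + 3 f\right) + W f = W f + f \left(3 + 3 f\right)$)
$Y{\left(g,z \right)} = - \frac{169}{16}$ ($Y{\left(g,z \right)} = -6 - \left(13 + \frac{5 \left(3 - 6 + 3 \left(- \frac{5}{4}\right)\right)}{4}\right) = -6 - \left(13 + \frac{5 \left(3 - 6 - \frac{15}{4}\right)}{4}\right) = -6 - \frac{73}{16} = - \frac{169}{16}$)
$\left(-10198 + Y{\left(-56,62 \right)}\right) - 9178 = \left(-10198 - \frac{169}{16}\right) - 9178 = - \frac{163337}{16} - 9178 = - \frac{310185}{16}$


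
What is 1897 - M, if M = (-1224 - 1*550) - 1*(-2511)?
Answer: 1160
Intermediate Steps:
M = 737 (M = (-1224 - 550) + 2511 = -1774 + 2511 = 737)
1897 - M = 1897 - 1*737 = 1897 - 737 = 1160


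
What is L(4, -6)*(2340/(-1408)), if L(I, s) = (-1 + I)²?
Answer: -5265/352 ≈ -14.957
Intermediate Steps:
L(4, -6)*(2340/(-1408)) = (-1 + 4)²*(2340/(-1408)) = 3²*(2340*(-1/1408)) = 9*(-585/352) = -5265/352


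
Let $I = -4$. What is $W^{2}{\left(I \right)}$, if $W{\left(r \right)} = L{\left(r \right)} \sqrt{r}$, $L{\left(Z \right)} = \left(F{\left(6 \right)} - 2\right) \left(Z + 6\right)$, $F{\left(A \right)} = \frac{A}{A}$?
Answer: $-16$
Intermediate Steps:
$F{\left(A \right)} = 1$
$L{\left(Z \right)} = -6 - Z$ ($L{\left(Z \right)} = \left(1 - 2\right) \left(Z + 6\right) = - (6 + Z) = -6 - Z$)
$W{\left(r \right)} = \sqrt{r} \left(-6 - r\right)$ ($W{\left(r \right)} = \left(-6 - r\right) \sqrt{r} = \sqrt{r} \left(-6 - r\right)$)
$W^{2}{\left(I \right)} = \left(\sqrt{-4} \left(-6 - -4\right)\right)^{2} = \left(2 i \left(-6 + 4\right)\right)^{2} = \left(2 i \left(-2\right)\right)^{2} = \left(- 4 i\right)^{2} = -16$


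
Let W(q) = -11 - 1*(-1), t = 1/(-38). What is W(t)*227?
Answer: -2270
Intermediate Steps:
t = -1/38 ≈ -0.026316
W(q) = -10 (W(q) = -11 + 1 = -10)
W(t)*227 = -10*227 = -2270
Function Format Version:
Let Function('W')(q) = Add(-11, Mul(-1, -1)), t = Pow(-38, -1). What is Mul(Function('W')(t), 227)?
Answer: -2270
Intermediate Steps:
t = Rational(-1, 38) ≈ -0.026316
Function('W')(q) = -10 (Function('W')(q) = Add(-11, 1) = -10)
Mul(Function('W')(t), 227) = Mul(-10, 227) = -2270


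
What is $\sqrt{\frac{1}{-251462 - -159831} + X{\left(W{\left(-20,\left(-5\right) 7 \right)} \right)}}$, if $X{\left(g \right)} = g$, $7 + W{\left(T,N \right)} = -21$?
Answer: $\frac{i \sqrt{235094816139}}{91631} \approx 5.2915 i$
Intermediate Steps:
$W{\left(T,N \right)} = -28$ ($W{\left(T,N \right)} = -7 - 21 = -28$)
$\sqrt{\frac{1}{-251462 - -159831} + X{\left(W{\left(-20,\left(-5\right) 7 \right)} \right)}} = \sqrt{\frac{1}{-251462 - -159831} - 28} = \sqrt{\frac{1}{-251462 + 159831} - 28} = \sqrt{\frac{1}{-91631} - 28} = \sqrt{- \frac{1}{91631} - 28} = \sqrt{- \frac{2565669}{91631}} = \frac{i \sqrt{235094816139}}{91631}$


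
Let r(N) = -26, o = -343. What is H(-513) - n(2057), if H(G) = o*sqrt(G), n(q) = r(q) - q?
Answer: 2083 - 1029*I*sqrt(57) ≈ 2083.0 - 7768.8*I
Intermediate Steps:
n(q) = -26 - q
H(G) = -343*sqrt(G)
H(-513) - n(2057) = -1029*I*sqrt(57) - (-26 - 1*2057) = -1029*I*sqrt(57) - (-26 - 2057) = -1029*I*sqrt(57) - 1*(-2083) = -1029*I*sqrt(57) + 2083 = 2083 - 1029*I*sqrt(57)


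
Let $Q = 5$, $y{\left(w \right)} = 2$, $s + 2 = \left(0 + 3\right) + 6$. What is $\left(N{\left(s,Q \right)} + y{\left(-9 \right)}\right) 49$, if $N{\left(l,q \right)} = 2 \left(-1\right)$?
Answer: $0$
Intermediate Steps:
$s = 7$ ($s = -2 + \left(\left(0 + 3\right) + 6\right) = -2 + \left(3 + 6\right) = -2 + 9 = 7$)
$N{\left(l,q \right)} = -2$
$\left(N{\left(s,Q \right)} + y{\left(-9 \right)}\right) 49 = \left(-2 + 2\right) 49 = 0 \cdot 49 = 0$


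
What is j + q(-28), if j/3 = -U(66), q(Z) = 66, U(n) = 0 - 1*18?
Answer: 120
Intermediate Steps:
U(n) = -18 (U(n) = 0 - 18 = -18)
j = 54 (j = 3*(-1*(-18)) = 3*18 = 54)
j + q(-28) = 54 + 66 = 120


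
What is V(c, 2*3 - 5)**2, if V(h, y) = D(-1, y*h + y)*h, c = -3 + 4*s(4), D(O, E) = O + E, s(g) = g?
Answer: 28561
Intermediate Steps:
D(O, E) = E + O
c = 13 (c = -3 + 4*4 = -3 + 16 = 13)
V(h, y) = h*(-1 + y + h*y) (V(h, y) = ((y*h + y) - 1)*h = ((h*y + y) - 1)*h = ((y + h*y) - 1)*h = (-1 + y + h*y)*h = h*(-1 + y + h*y))
V(c, 2*3 - 5)**2 = (13*(-1 + (2*3 - 5)*(1 + 13)))**2 = (13*(-1 + (6 - 5)*14))**2 = (13*(-1 + 1*14))**2 = (13*(-1 + 14))**2 = (13*13)**2 = 169**2 = 28561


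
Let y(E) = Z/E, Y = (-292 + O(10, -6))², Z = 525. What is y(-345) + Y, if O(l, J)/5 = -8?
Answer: 2535117/23 ≈ 1.1022e+5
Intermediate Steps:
O(l, J) = -40 (O(l, J) = 5*(-8) = -40)
Y = 110224 (Y = (-292 - 40)² = (-332)² = 110224)
y(E) = 525/E
y(-345) + Y = 525/(-345) + 110224 = 525*(-1/345) + 110224 = -35/23 + 110224 = 2535117/23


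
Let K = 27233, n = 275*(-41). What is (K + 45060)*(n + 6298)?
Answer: -359802261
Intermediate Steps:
n = -11275
(K + 45060)*(n + 6298) = (27233 + 45060)*(-11275 + 6298) = 72293*(-4977) = -359802261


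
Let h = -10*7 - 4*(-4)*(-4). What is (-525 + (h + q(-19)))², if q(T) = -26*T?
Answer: 27225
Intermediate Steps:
h = -134 (h = -70 + 16*(-4) = -70 - 64 = -134)
(-525 + (h + q(-19)))² = (-525 + (-134 - 26*(-19)))² = (-525 + (-134 + 494))² = (-525 + 360)² = (-165)² = 27225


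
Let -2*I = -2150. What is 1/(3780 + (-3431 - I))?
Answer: -1/726 ≈ -0.0013774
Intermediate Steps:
I = 1075 (I = -1/2*(-2150) = 1075)
1/(3780 + (-3431 - I)) = 1/(3780 + (-3431 - 1*1075)) = 1/(3780 + (-3431 - 1075)) = 1/(3780 - 4506) = 1/(-726) = -1/726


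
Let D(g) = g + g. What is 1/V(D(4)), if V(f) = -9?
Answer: -⅑ ≈ -0.11111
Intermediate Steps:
D(g) = 2*g
1/V(D(4)) = 1/(-9) = -⅑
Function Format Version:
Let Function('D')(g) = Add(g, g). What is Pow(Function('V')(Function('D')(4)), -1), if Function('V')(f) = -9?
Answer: Rational(-1, 9) ≈ -0.11111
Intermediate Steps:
Function('D')(g) = Mul(2, g)
Pow(Function('V')(Function('D')(4)), -1) = Pow(-9, -1) = Rational(-1, 9)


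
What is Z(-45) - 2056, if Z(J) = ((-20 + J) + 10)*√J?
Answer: -2056 - 165*I*√5 ≈ -2056.0 - 368.95*I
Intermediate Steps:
Z(J) = √J*(-10 + J) (Z(J) = (-10 + J)*√J = √J*(-10 + J))
Z(-45) - 2056 = √(-45)*(-10 - 45) - 2056 = (3*I*√5)*(-55) - 2056 = -165*I*√5 - 2056 = -2056 - 165*I*√5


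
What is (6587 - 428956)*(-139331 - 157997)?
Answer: 125582130032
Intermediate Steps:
(6587 - 428956)*(-139331 - 157997) = -422369*(-297328) = 125582130032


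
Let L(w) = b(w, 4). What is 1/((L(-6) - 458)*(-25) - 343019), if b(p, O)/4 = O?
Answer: -1/331969 ≈ -3.0123e-6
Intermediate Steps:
b(p, O) = 4*O
L(w) = 16 (L(w) = 4*4 = 16)
1/((L(-6) - 458)*(-25) - 343019) = 1/((16 - 458)*(-25) - 343019) = 1/(-442*(-25) - 343019) = 1/(11050 - 343019) = 1/(-331969) = -1/331969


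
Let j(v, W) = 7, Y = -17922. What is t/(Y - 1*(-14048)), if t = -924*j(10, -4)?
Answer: 3234/1937 ≈ 1.6696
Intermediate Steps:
t = -6468 (t = -924*7 = -6468)
t/(Y - 1*(-14048)) = -6468/(-17922 - 1*(-14048)) = -6468/(-17922 + 14048) = -6468/(-3874) = -6468*(-1/3874) = 3234/1937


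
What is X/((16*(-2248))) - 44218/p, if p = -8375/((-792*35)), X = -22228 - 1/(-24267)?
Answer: -213969988237738327/1461999388800 ≈ -1.4635e+5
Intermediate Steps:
X = -539406875/24267 (X = -22228 - 1*(-1/24267) = -22228 + 1/24267 = -539406875/24267 ≈ -22228.)
p = 1675/5544 (p = -8375/(-27720) = -8375*(-1/27720) = 1675/5544 ≈ 0.30213)
X/((16*(-2248))) - 44218/p = -539406875/(24267*(16*(-2248))) - 44218/1675/5544 = -539406875/24267/(-35968) - 44218*5544/1675 = -539406875/24267*(-1/35968) - 245144592/1675 = 539406875/872835456 - 245144592/1675 = -213969988237738327/1461999388800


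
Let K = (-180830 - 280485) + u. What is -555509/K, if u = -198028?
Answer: 555509/659343 ≈ 0.84252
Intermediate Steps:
K = -659343 (K = (-180830 - 280485) - 198028 = -461315 - 198028 = -659343)
-555509/K = -555509/(-659343) = -555509*(-1/659343) = 555509/659343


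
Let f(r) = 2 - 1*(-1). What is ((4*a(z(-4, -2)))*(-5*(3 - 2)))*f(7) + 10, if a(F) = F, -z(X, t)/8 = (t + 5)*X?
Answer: -5750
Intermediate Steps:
z(X, t) = -8*X*(5 + t) (z(X, t) = -8*(t + 5)*X = -8*(5 + t)*X = -8*X*(5 + t))
f(r) = 3 (f(r) = 2 + 1 = 3)
((4*a(z(-4, -2)))*(-5*(3 - 2)))*f(7) + 10 = ((4*(-8*(-4)*(5 - 2)))*(-5*(3 - 2)))*3 + 10 = ((4*(-8*(-4)*3))*(-5*1))*3 + 10 = ((4*96)*(-5))*3 + 10 = (384*(-5))*3 + 10 = -1920*3 + 10 = -5760 + 10 = -5750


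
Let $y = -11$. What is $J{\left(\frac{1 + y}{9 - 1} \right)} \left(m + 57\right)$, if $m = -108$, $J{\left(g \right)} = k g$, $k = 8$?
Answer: $510$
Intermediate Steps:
$J{\left(g \right)} = 8 g$
$J{\left(\frac{1 + y}{9 - 1} \right)} \left(m + 57\right) = 8 \frac{1 - 11}{9 - 1} \left(-108 + 57\right) = 8 \left(- \frac{10}{8}\right) \left(-51\right) = 8 \left(\left(-10\right) \frac{1}{8}\right) \left(-51\right) = 8 \left(- \frac{5}{4}\right) \left(-51\right) = \left(-10\right) \left(-51\right) = 510$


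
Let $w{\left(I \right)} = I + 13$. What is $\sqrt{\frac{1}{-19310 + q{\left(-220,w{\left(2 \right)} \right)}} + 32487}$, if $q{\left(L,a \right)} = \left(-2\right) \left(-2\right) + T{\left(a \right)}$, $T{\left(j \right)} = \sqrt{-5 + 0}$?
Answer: $\sqrt{\frac{627194021 - 32487 i \sqrt{5}}{19306 - i \sqrt{5}}} \approx 180.24 - 1.0 \cdot 10^{-11} i$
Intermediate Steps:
$T{\left(j \right)} = i \sqrt{5}$ ($T{\left(j \right)} = \sqrt{-5} = i \sqrt{5}$)
$w{\left(I \right)} = 13 + I$
$q{\left(L,a \right)} = 4 + i \sqrt{5}$ ($q{\left(L,a \right)} = \left(-2\right) \left(-2\right) + i \sqrt{5} = 4 + i \sqrt{5}$)
$\sqrt{\frac{1}{-19310 + q{\left(-220,w{\left(2 \right)} \right)}} + 32487} = \sqrt{\frac{1}{-19310 + \left(4 + i \sqrt{5}\right)} + 32487} = \sqrt{\frac{1}{-19306 + i \sqrt{5}} + 32487} = \sqrt{32487 + \frac{1}{-19306 + i \sqrt{5}}}$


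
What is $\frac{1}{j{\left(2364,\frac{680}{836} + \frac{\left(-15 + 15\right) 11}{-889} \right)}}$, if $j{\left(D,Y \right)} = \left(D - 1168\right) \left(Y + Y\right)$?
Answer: $\frac{209}{406640} \approx 0.00051397$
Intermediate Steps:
$j{\left(D,Y \right)} = 2 Y \left(-1168 + D\right)$ ($j{\left(D,Y \right)} = \left(-1168 + D\right) 2 Y = 2 Y \left(-1168 + D\right)$)
$\frac{1}{j{\left(2364,\frac{680}{836} + \frac{\left(-15 + 15\right) 11}{-889} \right)}} = \frac{1}{2 \left(\frac{680}{836} + \frac{\left(-15 + 15\right) 11}{-889}\right) \left(-1168 + 2364\right)} = \frac{1}{2 \left(680 \cdot \frac{1}{836} + 0 \cdot 11 \left(- \frac{1}{889}\right)\right) 1196} = \frac{1}{2 \left(\frac{170}{209} + 0 \left(- \frac{1}{889}\right)\right) 1196} = \frac{1}{2 \left(\frac{170}{209} + 0\right) 1196} = \frac{1}{2 \cdot \frac{170}{209} \cdot 1196} = \frac{1}{\frac{406640}{209}} = \frac{209}{406640}$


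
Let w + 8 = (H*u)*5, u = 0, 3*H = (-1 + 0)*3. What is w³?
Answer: -512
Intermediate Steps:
H = -1 (H = ((-1 + 0)*3)/3 = (-1*3)/3 = (⅓)*(-3) = -1)
w = -8 (w = -8 - 1*0*5 = -8 + 0*5 = -8 + 0 = -8)
w³ = (-8)³ = -512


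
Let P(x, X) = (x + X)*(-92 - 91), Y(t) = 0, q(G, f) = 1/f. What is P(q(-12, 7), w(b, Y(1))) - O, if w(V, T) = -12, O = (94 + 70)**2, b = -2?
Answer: -173083/7 ≈ -24726.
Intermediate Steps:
O = 26896 (O = 164**2 = 26896)
P(x, X) = -183*X - 183*x (P(x, X) = (X + x)*(-183) = -183*X - 183*x)
P(q(-12, 7), w(b, Y(1))) - O = (-183*(-12) - 183/7) - 1*26896 = (2196 - 183*1/7) - 26896 = (2196 - 183/7) - 26896 = 15189/7 - 26896 = -173083/7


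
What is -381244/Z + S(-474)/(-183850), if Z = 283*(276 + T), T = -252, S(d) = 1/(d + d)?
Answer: -2768622521017/49324013400 ≈ -56.131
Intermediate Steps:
S(d) = 1/(2*d)
Z = 6792 (Z = 283*(276 - 252) = 283*24 = 6792)
-381244/Z + S(-474)/(-183850) = -381244/6792 + ((½)/(-474))/(-183850) = -381244*1/6792 + ((½)*(-1/474))*(-1/183850) = -95311/1698 - 1/948*(-1/183850) = -95311/1698 + 1/174289800 = -2768622521017/49324013400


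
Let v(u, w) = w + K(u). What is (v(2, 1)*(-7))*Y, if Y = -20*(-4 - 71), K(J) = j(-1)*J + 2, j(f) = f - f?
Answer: -31500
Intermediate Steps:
j(f) = 0
K(J) = 2 (K(J) = 0*J + 2 = 0 + 2 = 2)
v(u, w) = 2 + w (v(u, w) = w + 2 = 2 + w)
Y = 1500 (Y = -20*(-75) = 1500)
(v(2, 1)*(-7))*Y = ((2 + 1)*(-7))*1500 = (3*(-7))*1500 = -21*1500 = -31500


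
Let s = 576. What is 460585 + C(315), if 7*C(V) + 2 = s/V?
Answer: 112843319/245 ≈ 4.6059e+5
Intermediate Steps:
C(V) = -2/7 + 576/(7*V) (C(V) = -2/7 + (576/V)/7 = -2/7 + 576/(7*V))
460585 + C(315) = 460585 + (2/7)*(288 - 1*315)/315 = 460585 + (2/7)*(1/315)*(288 - 315) = 460585 + (2/7)*(1/315)*(-27) = 460585 - 6/245 = 112843319/245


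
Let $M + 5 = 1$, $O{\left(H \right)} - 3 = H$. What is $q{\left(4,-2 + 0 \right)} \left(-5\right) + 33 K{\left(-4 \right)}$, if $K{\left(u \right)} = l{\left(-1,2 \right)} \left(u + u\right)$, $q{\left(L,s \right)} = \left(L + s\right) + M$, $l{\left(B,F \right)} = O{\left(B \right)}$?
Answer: $-518$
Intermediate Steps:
$O{\left(H \right)} = 3 + H$
$l{\left(B,F \right)} = 3 + B$
$M = -4$ ($M = -5 + 1 = -4$)
$q{\left(L,s \right)} = -4 + L + s$ ($q{\left(L,s \right)} = \left(L + s\right) - 4 = -4 + L + s$)
$K{\left(u \right)} = 4 u$ ($K{\left(u \right)} = \left(3 - 1\right) \left(u + u\right) = 2 \cdot 2 u = 4 u$)
$q{\left(4,-2 + 0 \right)} \left(-5\right) + 33 K{\left(-4 \right)} = \left(-4 + 4 + \left(-2 + 0\right)\right) \left(-5\right) + 33 \cdot 4 \left(-4\right) = \left(-4 + 4 - 2\right) \left(-5\right) + 33 \left(-16\right) = \left(-2\right) \left(-5\right) - 528 = 10 - 528 = -518$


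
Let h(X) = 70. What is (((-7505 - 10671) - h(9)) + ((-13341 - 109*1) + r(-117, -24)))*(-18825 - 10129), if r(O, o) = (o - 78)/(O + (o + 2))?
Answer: 127560958468/139 ≈ 9.1770e+8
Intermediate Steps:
r(O, o) = (-78 + o)/(2 + O + o) (r(O, o) = (-78 + o)/(O + (2 + o)) = (-78 + o)/(2 + O + o))
(((-7505 - 10671) - h(9)) + ((-13341 - 109*1) + r(-117, -24)))*(-18825 - 10129) = (((-7505 - 10671) - 1*70) + ((-13341 - 109*1) + (-78 - 24)/(2 - 117 - 24)))*(-18825 - 10129) = ((-18176 - 70) + ((-13341 - 109) - 102/(-139)))*(-28954) = (-18246 + (-13450 - 1/139*(-102)))*(-28954) = (-18246 + (-13450 + 102/139))*(-28954) = (-18246 - 1869448/139)*(-28954) = -4405642/139*(-28954) = 127560958468/139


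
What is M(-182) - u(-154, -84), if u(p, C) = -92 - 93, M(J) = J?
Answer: 3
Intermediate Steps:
u(p, C) = -185
M(-182) - u(-154, -84) = -182 - 1*(-185) = -182 + 185 = 3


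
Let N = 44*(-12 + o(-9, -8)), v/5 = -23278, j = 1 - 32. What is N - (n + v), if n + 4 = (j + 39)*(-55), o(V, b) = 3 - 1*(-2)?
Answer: 116526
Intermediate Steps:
j = -31
o(V, b) = 5 (o(V, b) = 3 + 2 = 5)
v = -116390 (v = 5*(-23278) = -116390)
n = -444 (n = -4 + (-31 + 39)*(-55) = -4 + 8*(-55) = -4 - 440 = -444)
N = -308 (N = 44*(-12 + 5) = 44*(-7) = -308)
N - (n + v) = -308 - (-444 - 116390) = -308 - 1*(-116834) = -308 + 116834 = 116526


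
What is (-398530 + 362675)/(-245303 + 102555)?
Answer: 35855/142748 ≈ 0.25118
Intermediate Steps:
(-398530 + 362675)/(-245303 + 102555) = -35855/(-142748) = -35855*(-1/142748) = 35855/142748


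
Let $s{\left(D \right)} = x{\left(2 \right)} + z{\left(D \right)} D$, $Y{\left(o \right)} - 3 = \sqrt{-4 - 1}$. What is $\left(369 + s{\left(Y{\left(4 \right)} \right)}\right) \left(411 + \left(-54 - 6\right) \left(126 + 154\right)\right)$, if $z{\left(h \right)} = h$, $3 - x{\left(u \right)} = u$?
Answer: $-6129486 - 98334 i \sqrt{5} \approx -6.1295 \cdot 10^{6} - 2.1988 \cdot 10^{5} i$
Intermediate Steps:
$x{\left(u \right)} = 3 - u$
$Y{\left(o \right)} = 3 + i \sqrt{5}$ ($Y{\left(o \right)} = 3 + \sqrt{-4 - 1} = 3 + \sqrt{-5} = 3 + i \sqrt{5}$)
$s{\left(D \right)} = 1 + D^{2}$ ($s{\left(D \right)} = \left(3 - 2\right) + D D = \left(3 - 2\right) + D^{2} = 1 + D^{2}$)
$\left(369 + s{\left(Y{\left(4 \right)} \right)}\right) \left(411 + \left(-54 - 6\right) \left(126 + 154\right)\right) = \left(369 + \left(1 + \left(3 + i \sqrt{5}\right)^{2}\right)\right) \left(411 + \left(-54 - 6\right) \left(126 + 154\right)\right) = \left(370 + \left(3 + i \sqrt{5}\right)^{2}\right) \left(411 - 16800\right) = \left(370 + \left(3 + i \sqrt{5}\right)^{2}\right) \left(-16389\right) = -6063930 - 16389 \left(3 + i \sqrt{5}\right)^{2}$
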